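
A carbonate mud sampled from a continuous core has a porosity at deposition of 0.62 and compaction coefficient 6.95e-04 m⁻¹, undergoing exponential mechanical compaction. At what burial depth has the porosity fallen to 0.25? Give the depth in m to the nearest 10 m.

Working in km (1 km = 1000 m; c in km⁻¹ = c in m⁻¹ × 1000):
Invert Athy's law: d = ln(φ₀/φ) / c
d = ln(0.62/0.25) / 0.695 = ln(2.48) / 0.695 = 0.9083 / 0.695 = 1.307 km

1310 m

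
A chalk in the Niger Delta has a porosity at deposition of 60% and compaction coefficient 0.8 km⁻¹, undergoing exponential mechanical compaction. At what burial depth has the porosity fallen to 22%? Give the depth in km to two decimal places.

1.25 km

Invert Athy's law: Z = ln(phi₀/phi) / k
Z = ln(0.6/0.22) / 0.8 = ln(2.727) / 0.8 = 1.0033 / 0.8 = 1.254 km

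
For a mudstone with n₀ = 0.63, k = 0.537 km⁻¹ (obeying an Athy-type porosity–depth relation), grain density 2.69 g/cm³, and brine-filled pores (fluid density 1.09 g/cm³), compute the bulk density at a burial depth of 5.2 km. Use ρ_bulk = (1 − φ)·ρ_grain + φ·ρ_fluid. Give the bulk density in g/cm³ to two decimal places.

Porosity at depth: n = 0.63·exp(−0.537×5.2) = 0.63×0.0613 = 0.0386
Bulk density: ρ_b = (1−n)ρ_g + n·ρ_f = 0.9614×2.69 + 0.0386×1.09
       = 2.586 + 0.042 = 2.628 g/cm³

2.63 g/cm³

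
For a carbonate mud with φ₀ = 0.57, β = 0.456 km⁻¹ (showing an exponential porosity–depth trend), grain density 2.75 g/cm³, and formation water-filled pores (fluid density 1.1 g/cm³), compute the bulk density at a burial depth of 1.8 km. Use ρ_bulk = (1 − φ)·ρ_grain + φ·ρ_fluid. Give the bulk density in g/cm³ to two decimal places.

Porosity at depth: φ = 0.57·exp(−0.456×1.8) = 0.57×0.4401 = 0.2508
Bulk density: ρ_b = (1−φ)ρ_g + φ·ρ_f = 0.7492×2.75 + 0.2508×1.1
       = 2.060 + 0.276 = 2.336 g/cm³

2.34 g/cm³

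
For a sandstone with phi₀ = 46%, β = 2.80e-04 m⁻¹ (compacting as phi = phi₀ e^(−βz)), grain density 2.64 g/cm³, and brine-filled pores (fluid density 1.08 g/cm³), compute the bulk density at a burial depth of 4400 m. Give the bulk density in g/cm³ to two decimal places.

2.43 g/cm³

Working in km (1 km = 1000 m; β in km⁻¹ = β in m⁻¹ × 1000):
Porosity at depth: phi = 0.46·exp(−0.28×4.4) = 0.46×0.2917 = 0.1342
Bulk density: ρ_b = (1−phi)ρ_g + phi·ρ_f = 0.8658×2.64 + 0.1342×1.08
       = 2.286 + 0.145 = 2.431 g/cm³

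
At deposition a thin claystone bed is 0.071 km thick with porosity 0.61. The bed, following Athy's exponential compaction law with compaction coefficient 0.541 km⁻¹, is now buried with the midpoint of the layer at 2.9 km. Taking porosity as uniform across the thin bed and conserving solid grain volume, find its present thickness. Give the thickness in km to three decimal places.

0.032 km

Porosity at 2.9 km: phi = 0.61·exp(−0.541×2.9) = 0.1270
Solid-volume conservation: h(1−phi) = h₀(1−phi₀) ⇒ h = h₀·(1−phi₀)/(1−phi)
h = 0.071 × (1 − 0.61)/(1 − 0.1270) = 0.071 × 0.4468 = 0.0317 km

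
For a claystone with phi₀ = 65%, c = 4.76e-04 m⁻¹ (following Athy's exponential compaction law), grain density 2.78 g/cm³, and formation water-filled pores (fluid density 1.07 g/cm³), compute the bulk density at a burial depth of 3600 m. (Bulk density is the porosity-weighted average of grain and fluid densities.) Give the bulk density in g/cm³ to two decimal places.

2.58 g/cm³

Working in km (1 km = 1000 m; c in km⁻¹ = c in m⁻¹ × 1000):
Porosity at depth: phi = 0.65·exp(−0.476×3.6) = 0.65×0.1802 = 0.1171
Bulk density: ρ_b = (1−phi)ρ_g + phi·ρ_f = 0.8829×2.78 + 0.1171×1.07
       = 2.454 + 0.125 = 2.580 g/cm³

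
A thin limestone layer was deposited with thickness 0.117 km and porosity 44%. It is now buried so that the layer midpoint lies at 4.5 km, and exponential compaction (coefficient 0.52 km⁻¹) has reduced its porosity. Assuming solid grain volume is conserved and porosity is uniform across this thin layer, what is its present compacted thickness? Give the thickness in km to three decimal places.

Porosity at 4.5 km: φ = 0.44·exp(−0.52×4.5) = 0.0424
Solid-volume conservation: h(1−φ) = h₀(1−φ₀) ⇒ h = h₀·(1−φ₀)/(1−φ)
h = 0.117 × (1 − 0.44)/(1 − 0.0424) = 0.117 × 0.5848 = 0.0684 km

0.068 km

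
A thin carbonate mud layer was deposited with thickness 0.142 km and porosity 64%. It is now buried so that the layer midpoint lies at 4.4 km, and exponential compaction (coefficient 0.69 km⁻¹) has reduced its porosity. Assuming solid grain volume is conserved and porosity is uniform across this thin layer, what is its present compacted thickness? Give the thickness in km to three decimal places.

0.053 km

Porosity at 4.4 km: n = 0.64·exp(−0.69×4.4) = 0.0307
Solid-volume conservation: h(1−n) = h₀(1−n₀) ⇒ h = h₀·(1−n₀)/(1−n)
h = 0.142 × (1 − 0.64)/(1 − 0.0307) = 0.142 × 0.3714 = 0.0527 km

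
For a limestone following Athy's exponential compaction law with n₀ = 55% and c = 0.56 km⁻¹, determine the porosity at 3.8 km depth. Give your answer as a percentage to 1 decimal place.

n = n₀·exp(−c·z) = 0.55 × exp(−0.56 × 3.8) = 0.55 × exp(−2.128)
  = 0.55 × 0.1191 = 0.0655

6.5%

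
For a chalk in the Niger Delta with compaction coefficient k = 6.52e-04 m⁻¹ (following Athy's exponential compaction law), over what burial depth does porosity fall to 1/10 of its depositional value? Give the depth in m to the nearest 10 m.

3530 m

Working in km (1 km = 1000 m; k in km⁻¹ = k in m⁻¹ × 1000):
n/n₀ = 1/10 ⇒ exp(−k·z) = 1/10 ⇒ z = ln(10) / k
z = 2.3026 / 0.652 = 3.532 km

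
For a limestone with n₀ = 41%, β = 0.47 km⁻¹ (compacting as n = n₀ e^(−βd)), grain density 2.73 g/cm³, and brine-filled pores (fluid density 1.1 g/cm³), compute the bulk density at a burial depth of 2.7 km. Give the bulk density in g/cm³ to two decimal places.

Porosity at depth: n = 0.41·exp(−0.47×2.7) = 0.41×0.2811 = 0.1153
Bulk density: ρ_b = (1−n)ρ_g + n·ρ_f = 0.8847×2.73 + 0.1153×1.1
       = 2.415 + 0.127 = 2.542 g/cm³

2.54 g/cm³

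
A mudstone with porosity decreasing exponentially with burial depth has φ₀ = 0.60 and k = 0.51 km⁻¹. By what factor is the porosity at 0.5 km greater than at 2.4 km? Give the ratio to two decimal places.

φ(z₁)/φ(z₂) = e^(−k·z₁)/e^(−k·z₂) = e^{k(z₂−z₁)}
= exp(0.51 × 1.9) = exp(0.969) = 2.6353

2.64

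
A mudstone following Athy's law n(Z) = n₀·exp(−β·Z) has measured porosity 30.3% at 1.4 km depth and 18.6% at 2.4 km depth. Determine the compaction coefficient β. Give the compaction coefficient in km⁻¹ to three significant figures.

0.488 km⁻¹

Athy: n(Z) = n₀ e^(−βZ) ⇒ n₁/n₂ = e^{β(Z₂−Z₁)} ⇒ β = ln(n₁/n₂)/(Z₂−Z₁)
β = ln(0.303/0.186) / (2.4 − 1.4) = ln(1.629) / 1 = 0.4880 / 1 = 0.488 km⁻¹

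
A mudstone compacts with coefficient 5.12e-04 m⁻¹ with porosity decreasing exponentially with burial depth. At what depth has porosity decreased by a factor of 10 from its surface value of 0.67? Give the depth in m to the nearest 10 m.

Working in km (1 km = 1000 m; k in km⁻¹ = k in m⁻¹ × 1000):
n/n₀ = 1/10 ⇒ exp(−k·Z) = 1/10 ⇒ Z = ln(10) / k
Z = 2.3026 / 0.512 = 4.497 km

4500 m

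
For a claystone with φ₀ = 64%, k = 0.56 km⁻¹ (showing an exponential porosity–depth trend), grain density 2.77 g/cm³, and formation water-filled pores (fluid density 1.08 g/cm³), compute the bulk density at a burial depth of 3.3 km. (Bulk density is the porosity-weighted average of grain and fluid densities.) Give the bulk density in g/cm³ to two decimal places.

2.60 g/cm³

Porosity at depth: φ = 0.64·exp(−0.56×3.3) = 0.64×0.1576 = 0.1008
Bulk density: ρ_b = (1−φ)ρ_g + φ·ρ_f = 0.8992×2.77 + 0.1008×1.08
       = 2.491 + 0.109 = 2.600 g/cm³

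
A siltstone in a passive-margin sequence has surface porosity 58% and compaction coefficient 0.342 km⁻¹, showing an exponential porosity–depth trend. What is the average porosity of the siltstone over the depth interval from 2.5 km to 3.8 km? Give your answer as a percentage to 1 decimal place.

19.9%

⟨n⟩ = (1/(z₂−z₁)) ∫ n₀ e^(−kz) dz = n₀·(e^(−k·z₁) − e^(−k·z₂)) / (k·(z₂−z₁))
e^(−0.342×2.5) = 0.4253; e^(−0.342×3.8) = 0.2726
⟨n⟩ = 0.58 × (0.4253 − 0.2726) / (0.342 × 1.3) = 0.58 × 0.3433 = 0.1991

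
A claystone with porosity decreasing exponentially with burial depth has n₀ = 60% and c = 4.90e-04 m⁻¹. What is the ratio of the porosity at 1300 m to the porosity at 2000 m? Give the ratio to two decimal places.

Working in km (1 km = 1000 m; c in km⁻¹ = c in m⁻¹ × 1000):
n(Z₁)/n(Z₂) = e^(−c·Z₁)/e^(−c·Z₂) = e^{c(Z₂−Z₁)}
= exp(0.49 × 0.7) = exp(0.343) = 1.4092

1.41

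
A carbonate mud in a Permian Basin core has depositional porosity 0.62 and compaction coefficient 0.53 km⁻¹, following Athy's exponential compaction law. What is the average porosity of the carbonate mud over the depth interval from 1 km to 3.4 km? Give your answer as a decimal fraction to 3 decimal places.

0.206

⟨phi⟩ = (1/(d₂−d₁)) ∫ phi₀ e^(−cd) dd = phi₀·(e^(−c·d₁) − e^(−c·d₂)) / (c·(d₂−d₁))
e^(−0.53×1) = 0.5886; e^(−0.53×3.4) = 0.1650
⟨phi⟩ = 0.62 × (0.5886 − 0.1650) / (0.53 × 2.4) = 0.62 × 0.3330 = 0.2065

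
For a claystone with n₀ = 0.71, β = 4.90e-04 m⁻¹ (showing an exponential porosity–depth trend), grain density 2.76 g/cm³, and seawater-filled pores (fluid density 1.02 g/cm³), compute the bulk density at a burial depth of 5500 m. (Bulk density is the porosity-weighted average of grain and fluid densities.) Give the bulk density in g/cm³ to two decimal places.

2.68 g/cm³

Working in km (1 km = 1000 m; β in km⁻¹ = β in m⁻¹ × 1000):
Porosity at depth: n = 0.71·exp(−0.49×5.5) = 0.71×0.0675 = 0.0480
Bulk density: ρ_b = (1−n)ρ_g + n·ρ_f = 0.9520×2.76 + 0.0480×1.02
       = 2.628 + 0.049 = 2.677 g/cm³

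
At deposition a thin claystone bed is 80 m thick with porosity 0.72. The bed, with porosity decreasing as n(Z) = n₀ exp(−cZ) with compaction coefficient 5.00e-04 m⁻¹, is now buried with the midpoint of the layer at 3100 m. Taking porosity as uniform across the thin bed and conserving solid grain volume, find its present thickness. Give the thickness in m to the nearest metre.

Working in km (1 km = 1000 m; c in km⁻¹ = c in m⁻¹ × 1000):
Porosity at 3.1 km: n = 0.72·exp(−0.5×3.1) = 0.1528
Solid-volume conservation: h(1−n) = h₀(1−n₀) ⇒ h = h₀·(1−n₀)/(1−n)
h = 0.08 × (1 − 0.72)/(1 − 0.1528) = 0.08 × 0.3305 = 0.0264 km

26 m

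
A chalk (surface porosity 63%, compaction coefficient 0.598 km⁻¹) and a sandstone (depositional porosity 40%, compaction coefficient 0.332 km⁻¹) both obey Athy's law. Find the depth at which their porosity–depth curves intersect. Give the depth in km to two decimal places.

1.71 km

Set φ₀ₐ e^(−kₐz) = φ₀ᵦ e^(−kᵦz) ⇒ ln(φ₀ₐ/φ₀ᵦ) = (kₐ − kᵦ)·z
z = ln(0.63/0.4) / (0.598 − 0.332) = 0.4543 / 0.266 = 1.708 km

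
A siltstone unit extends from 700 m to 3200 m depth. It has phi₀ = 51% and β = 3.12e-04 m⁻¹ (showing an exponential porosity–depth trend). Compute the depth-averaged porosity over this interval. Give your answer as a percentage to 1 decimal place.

28.5%

Working in km (1 km = 1000 m; β in km⁻¹ = β in m⁻¹ × 1000):
⟨phi⟩ = (1/(d₂−d₁)) ∫ phi₀ e^(−βd) dd = phi₀·(e^(−β·d₁) − e^(−β·d₂)) / (β·(d₂−d₁))
e^(−0.312×0.7) = 0.8038; e^(−0.312×3.2) = 0.3685
⟨phi⟩ = 0.51 × (0.8038 − 0.3685) / (0.312 × 2.5) = 0.51 × 0.5581 = 0.2846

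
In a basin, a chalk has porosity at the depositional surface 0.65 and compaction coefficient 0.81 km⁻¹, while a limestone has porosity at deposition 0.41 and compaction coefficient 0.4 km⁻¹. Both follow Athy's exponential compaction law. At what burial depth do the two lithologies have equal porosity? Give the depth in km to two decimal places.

Set phi₀ₐ e^(−kₐz) = phi₀ᵦ e^(−kᵦz) ⇒ ln(phi₀ₐ/phi₀ᵦ) = (kₐ − kᵦ)·z
z = ln(0.65/0.41) / (0.81 − 0.4) = 0.4608 / 0.41 = 1.124 km

1.12 km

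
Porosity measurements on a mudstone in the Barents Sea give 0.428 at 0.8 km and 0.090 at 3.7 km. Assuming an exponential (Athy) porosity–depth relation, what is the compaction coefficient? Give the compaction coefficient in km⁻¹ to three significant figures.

0.538 km⁻¹

Athy: φ(Z) = φ₀ e^(−cZ) ⇒ φ₁/φ₂ = e^{c(Z₂−Z₁)} ⇒ c = ln(φ₁/φ₂)/(Z₂−Z₁)
c = ln(0.428/0.09) / (3.7 − 0.8) = ln(4.756) / 2.9 = 1.5593 / 2.9 = 0.5377 km⁻¹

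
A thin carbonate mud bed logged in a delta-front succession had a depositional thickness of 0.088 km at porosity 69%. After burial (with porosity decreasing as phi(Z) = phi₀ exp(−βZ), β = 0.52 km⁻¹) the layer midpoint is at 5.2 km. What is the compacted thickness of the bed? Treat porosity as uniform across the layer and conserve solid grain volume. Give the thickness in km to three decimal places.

0.029 km

Porosity at 5.2 km: phi = 0.69·exp(−0.52×5.2) = 0.0462
Solid-volume conservation: h(1−phi) = h₀(1−phi₀) ⇒ h = h₀·(1−phi₀)/(1−phi)
h = 0.088 × (1 − 0.69)/(1 − 0.0462) = 0.088 × 0.3250 = 0.0286 km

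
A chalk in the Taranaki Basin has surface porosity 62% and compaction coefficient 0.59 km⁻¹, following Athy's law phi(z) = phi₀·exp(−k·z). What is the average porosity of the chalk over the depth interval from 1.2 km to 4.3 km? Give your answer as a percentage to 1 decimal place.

⟨phi⟩ = (1/(z₂−z₁)) ∫ phi₀ e^(−kz) dz = phi₀·(e^(−k·z₁) − e^(−k·z₂)) / (k·(z₂−z₁))
e^(−0.59×1.2) = 0.4926; e^(−0.59×4.3) = 0.0791
⟨phi⟩ = 0.62 × (0.4926 − 0.0791) / (0.59 × 3.1) = 0.62 × 0.2261 = 0.1402

14.0%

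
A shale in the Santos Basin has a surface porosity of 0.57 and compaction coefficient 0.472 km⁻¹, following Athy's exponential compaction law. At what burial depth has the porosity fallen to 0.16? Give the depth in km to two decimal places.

Invert Athy's law: z = ln(phi₀/phi) / β
z = ln(0.57/0.16) / 0.472 = ln(3.562) / 0.472 = 1.2705 / 0.472 = 2.692 km

2.69 km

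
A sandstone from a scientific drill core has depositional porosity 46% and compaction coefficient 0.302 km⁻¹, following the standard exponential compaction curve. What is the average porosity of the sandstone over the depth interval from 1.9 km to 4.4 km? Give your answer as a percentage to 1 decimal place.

⟨φ⟩ = (1/(Z₂−Z₁)) ∫ φ₀ e^(−cZ) dZ = φ₀·(e^(−c·Z₁) − e^(−c·Z₂)) / (c·(Z₂−Z₁))
e^(−0.302×1.9) = 0.5634; e^(−0.302×4.4) = 0.2648
⟨φ⟩ = 0.46 × (0.5634 − 0.2648) / (0.302 × 2.5) = 0.46 × 0.3955 = 0.1819

18.2%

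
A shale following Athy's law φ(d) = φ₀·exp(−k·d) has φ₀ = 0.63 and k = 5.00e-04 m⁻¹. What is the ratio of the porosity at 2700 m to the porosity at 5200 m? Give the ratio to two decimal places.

Working in km (1 km = 1000 m; k in km⁻¹ = k in m⁻¹ × 1000):
φ(d₁)/φ(d₂) = e^(−k·d₁)/e^(−k·d₂) = e^{k(d₂−d₁)}
= exp(0.5 × 2.5) = exp(1.25) = 3.4903

3.49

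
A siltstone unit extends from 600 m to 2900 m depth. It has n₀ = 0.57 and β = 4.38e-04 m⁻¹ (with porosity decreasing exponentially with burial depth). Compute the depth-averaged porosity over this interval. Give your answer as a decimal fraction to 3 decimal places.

Working in km (1 km = 1000 m; β in km⁻¹ = β in m⁻¹ × 1000):
⟨n⟩ = (1/(d₂−d₁)) ∫ n₀ e^(−βd) dd = n₀·(e^(−β·d₁) − e^(−β·d₂)) / (β·(d₂−d₁))
e^(−0.438×0.6) = 0.7689; e^(−0.438×2.9) = 0.2808
⟨n⟩ = 0.57 × (0.7689 − 0.2808) / (0.438 × 2.3) = 0.57 × 0.4845 = 0.2762

0.276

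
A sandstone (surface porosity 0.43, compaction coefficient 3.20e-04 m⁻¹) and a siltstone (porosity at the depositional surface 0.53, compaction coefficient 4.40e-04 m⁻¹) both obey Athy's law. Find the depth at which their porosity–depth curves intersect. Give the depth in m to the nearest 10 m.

Working in km (1 km = 1000 m; k in km⁻¹ = k in m⁻¹ × 1000):
Set n₀ₐ e^(−kₐZ) = n₀ᵦ e^(−kᵦZ) ⇒ ln(n₀ₐ/n₀ᵦ) = (kₐ − kᵦ)·Z
Z = ln(0.43/0.53) / (0.32 − 0.44) = -0.2091 / -0.12 = 1.742 km

1740 m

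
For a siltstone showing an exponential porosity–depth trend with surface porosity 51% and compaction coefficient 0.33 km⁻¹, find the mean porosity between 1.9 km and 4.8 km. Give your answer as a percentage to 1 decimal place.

17.5%

⟨φ⟩ = (1/(d₂−d₁)) ∫ φ₀ e^(−βd) dd = φ₀·(e^(−β·d₁) − e^(−β·d₂)) / (β·(d₂−d₁))
e^(−0.33×1.9) = 0.5342; e^(−0.33×4.8) = 0.2052
⟨φ⟩ = 0.51 × (0.5342 − 0.2052) / (0.33 × 2.9) = 0.51 × 0.3438 = 0.1754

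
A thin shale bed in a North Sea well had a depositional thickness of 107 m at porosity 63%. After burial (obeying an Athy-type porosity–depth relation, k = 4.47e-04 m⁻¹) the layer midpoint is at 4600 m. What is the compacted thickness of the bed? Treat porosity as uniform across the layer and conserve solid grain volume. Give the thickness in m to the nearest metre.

Working in km (1 km = 1000 m; k in km⁻¹ = k in m⁻¹ × 1000):
Porosity at 4.6 km: φ = 0.63·exp(−0.447×4.6) = 0.0806
Solid-volume conservation: h(1−φ) = h₀(1−φ₀) ⇒ h = h₀·(1−φ₀)/(1−φ)
h = 0.107 × (1 − 0.63)/(1 − 0.0806) = 0.107 × 0.4024 = 0.0431 km

43 m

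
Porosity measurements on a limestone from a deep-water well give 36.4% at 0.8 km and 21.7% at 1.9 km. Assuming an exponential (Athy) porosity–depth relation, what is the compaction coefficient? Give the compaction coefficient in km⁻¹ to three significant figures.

0.470 km⁻¹

Athy: φ(Z) = φ₀ e^(−βZ) ⇒ φ₁/φ₂ = e^{β(Z₂−Z₁)} ⇒ β = ln(φ₁/φ₂)/(Z₂−Z₁)
β = ln(0.364/0.217) / (1.9 − 0.8) = ln(1.677) / 1.1 = 0.5173 / 1.1 = 0.4702 km⁻¹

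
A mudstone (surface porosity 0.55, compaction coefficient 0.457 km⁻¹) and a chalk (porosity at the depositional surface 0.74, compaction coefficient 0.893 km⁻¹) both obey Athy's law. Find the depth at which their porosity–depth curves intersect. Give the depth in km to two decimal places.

0.68 km

Set n₀ₐ e^(−βₐZ) = n₀ᵦ e^(−βᵦZ) ⇒ ln(n₀ₐ/n₀ᵦ) = (βₐ − βᵦ)·Z
Z = ln(0.55/0.74) / (0.457 − 0.893) = -0.2967 / -0.436 = 0.681 km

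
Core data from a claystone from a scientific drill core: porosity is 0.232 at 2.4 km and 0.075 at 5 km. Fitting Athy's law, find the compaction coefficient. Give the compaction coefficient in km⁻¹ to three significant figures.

0.434 km⁻¹

Athy: n(d) = n₀ e^(−kd) ⇒ n₁/n₂ = e^{k(d₂−d₁)} ⇒ k = ln(n₁/n₂)/(d₂−d₁)
k = ln(0.232/0.075) / (5 − 2.4) = ln(3.093) / 2.6 = 1.1292 / 2.6 = 0.4343 km⁻¹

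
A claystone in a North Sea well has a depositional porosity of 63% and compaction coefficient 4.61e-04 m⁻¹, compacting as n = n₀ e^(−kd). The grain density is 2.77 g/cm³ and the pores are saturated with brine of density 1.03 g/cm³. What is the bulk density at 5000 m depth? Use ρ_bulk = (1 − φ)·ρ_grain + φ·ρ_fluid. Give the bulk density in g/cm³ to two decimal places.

Working in km (1 km = 1000 m; k in km⁻¹ = k in m⁻¹ × 1000):
Porosity at depth: n = 0.63·exp(−0.461×5) = 0.63×0.0998 = 0.0628
Bulk density: ρ_b = (1−n)ρ_g + n·ρ_f = 0.9372×2.77 + 0.0628×1.03
       = 2.596 + 0.065 = 2.661 g/cm³

2.66 g/cm³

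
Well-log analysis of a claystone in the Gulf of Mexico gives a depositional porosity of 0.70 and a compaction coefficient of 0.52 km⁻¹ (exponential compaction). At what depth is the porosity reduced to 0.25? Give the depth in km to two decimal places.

Invert Athy's law: Z = ln(phi₀/phi) / β
Z = ln(0.7/0.25) / 0.52 = ln(2.8) / 0.52 = 1.0296 / 0.52 = 1.980 km

1.98 km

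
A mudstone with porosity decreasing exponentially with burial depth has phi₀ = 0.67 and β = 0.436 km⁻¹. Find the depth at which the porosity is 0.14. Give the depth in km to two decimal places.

Invert Athy's law: z = ln(phi₀/phi) / β
z = ln(0.67/0.14) / 0.436 = ln(4.786) / 0.436 = 1.5656 / 0.436 = 3.591 km

3.59 km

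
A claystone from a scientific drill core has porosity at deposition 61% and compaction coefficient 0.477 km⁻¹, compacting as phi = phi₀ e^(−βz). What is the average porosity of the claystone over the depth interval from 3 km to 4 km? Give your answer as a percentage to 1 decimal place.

⟨phi⟩ = (1/(z₂−z₁)) ∫ phi₀ e^(−βz) dz = phi₀·(e^(−β·z₁) − e^(−β·z₂)) / (β·(z₂−z₁))
e^(−0.477×3) = 0.2391; e^(−0.477×4) = 0.1484
⟨phi⟩ = 0.61 × (0.2391 − 0.1484) / (0.477 × 1) = 0.61 × 0.1901 = 0.1160

11.6%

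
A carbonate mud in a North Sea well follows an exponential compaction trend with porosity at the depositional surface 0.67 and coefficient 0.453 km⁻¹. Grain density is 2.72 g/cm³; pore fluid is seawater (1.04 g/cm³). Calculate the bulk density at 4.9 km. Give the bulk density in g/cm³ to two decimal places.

Porosity at depth: n = 0.67·exp(−0.453×4.9) = 0.67×0.1086 = 0.0728
Bulk density: ρ_b = (1−n)ρ_g + n·ρ_f = 0.9272×2.72 + 0.0728×1.04
       = 2.522 + 0.076 = 2.598 g/cm³

2.60 g/cm³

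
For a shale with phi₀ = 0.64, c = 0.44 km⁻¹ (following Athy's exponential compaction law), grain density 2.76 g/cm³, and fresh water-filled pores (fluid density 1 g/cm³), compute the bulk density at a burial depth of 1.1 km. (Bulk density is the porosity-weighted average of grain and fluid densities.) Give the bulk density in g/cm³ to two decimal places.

Porosity at depth: phi = 0.64·exp(−0.44×1.1) = 0.64×0.6163 = 0.3944
Bulk density: ρ_b = (1−phi)ρ_g + phi·ρ_f = 0.6056×2.76 + 0.3944×1
       = 1.671 + 0.394 = 2.066 g/cm³

2.07 g/cm³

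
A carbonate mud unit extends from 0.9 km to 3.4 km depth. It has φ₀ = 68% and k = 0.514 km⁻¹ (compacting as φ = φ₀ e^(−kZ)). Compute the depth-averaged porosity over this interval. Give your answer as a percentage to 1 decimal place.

24.1%

⟨φ⟩ = (1/(Z₂−Z₁)) ∫ φ₀ e^(−kZ) dZ = φ₀·(e^(−k·Z₁) − e^(−k·Z₂)) / (k·(Z₂−Z₁))
e^(−0.514×0.9) = 0.6296; e^(−0.514×3.4) = 0.1742
⟨φ⟩ = 0.68 × (0.6296 − 0.1742) / (0.514 × 2.5) = 0.68 × 0.3544 = 0.2410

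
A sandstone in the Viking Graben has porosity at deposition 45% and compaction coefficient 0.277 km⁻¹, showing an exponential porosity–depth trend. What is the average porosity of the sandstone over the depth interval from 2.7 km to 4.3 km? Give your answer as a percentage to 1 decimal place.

⟨φ⟩ = (1/(Z₂−Z₁)) ∫ φ₀ e^(−kZ) dZ = φ₀·(e^(−k·Z₁) − e^(−k·Z₂)) / (k·(Z₂−Z₁))
e^(−0.277×2.7) = 0.4734; e^(−0.277×4.3) = 0.3039
⟨φ⟩ = 0.45 × (0.4734 − 0.3039) / (0.277 × 1.6) = 0.45 × 0.3824 = 0.1721

17.2%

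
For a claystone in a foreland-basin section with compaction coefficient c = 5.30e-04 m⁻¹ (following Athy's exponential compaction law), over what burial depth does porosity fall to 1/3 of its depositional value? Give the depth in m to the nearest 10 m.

Working in km (1 km = 1000 m; c in km⁻¹ = c in m⁻¹ × 1000):
phi/phi₀ = 1/3 ⇒ exp(−c·d) = 1/3 ⇒ d = ln(3) / c
d = 1.0986 / 0.53 = 2.073 km

2070 m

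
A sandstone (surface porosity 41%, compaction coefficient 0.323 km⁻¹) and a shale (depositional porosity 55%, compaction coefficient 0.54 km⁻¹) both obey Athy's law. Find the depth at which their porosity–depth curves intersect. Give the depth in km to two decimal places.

Set phi₀ₐ e^(−cₐZ) = phi₀ᵦ e^(−cᵦZ) ⇒ ln(phi₀ₐ/phi₀ᵦ) = (cₐ − cᵦ)·Z
Z = ln(0.41/0.55) / (0.323 − 0.54) = -0.2938 / -0.217 = 1.354 km

1.35 km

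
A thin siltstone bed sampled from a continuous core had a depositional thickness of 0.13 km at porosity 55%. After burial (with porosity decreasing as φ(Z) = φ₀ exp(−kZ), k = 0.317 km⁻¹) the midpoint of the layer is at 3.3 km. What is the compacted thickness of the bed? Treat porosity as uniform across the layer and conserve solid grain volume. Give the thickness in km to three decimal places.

Porosity at 3.3 km: φ = 0.55·exp(−0.317×3.3) = 0.1932
Solid-volume conservation: h(1−φ) = h₀(1−φ₀) ⇒ h = h₀·(1−φ₀)/(1−φ)
h = 0.13 × (1 − 0.55)/(1 − 0.1932) = 0.13 × 0.5578 = 0.0725 km

0.073 km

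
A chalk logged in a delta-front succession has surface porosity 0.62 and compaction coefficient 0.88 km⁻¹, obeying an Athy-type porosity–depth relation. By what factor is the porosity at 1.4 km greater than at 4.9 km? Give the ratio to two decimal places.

21.76

φ(z₁)/φ(z₂) = e^(−β·z₁)/e^(−β·z₂) = e^{β(z₂−z₁)}
= exp(0.88 × 3.5) = exp(3.08) = 21.7584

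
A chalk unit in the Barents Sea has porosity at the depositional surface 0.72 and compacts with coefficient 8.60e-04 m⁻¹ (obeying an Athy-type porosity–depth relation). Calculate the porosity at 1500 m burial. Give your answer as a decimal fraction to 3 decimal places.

Working in km (1 km = 1000 m; k in km⁻¹ = k in m⁻¹ × 1000):
phi = phi₀·exp(−k·z) = 0.72 × exp(−0.86 × 1.5) = 0.72 × exp(−1.29)
  = 0.72 × 0.2753 = 0.1982

0.198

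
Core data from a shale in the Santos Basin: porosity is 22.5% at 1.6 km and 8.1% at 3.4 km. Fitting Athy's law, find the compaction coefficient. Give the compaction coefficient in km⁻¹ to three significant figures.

Athy: n(Z) = n₀ e^(−βZ) ⇒ n₁/n₂ = e^{β(Z₂−Z₁)} ⇒ β = ln(n₁/n₂)/(Z₂−Z₁)
β = ln(0.225/0.081) / (3.4 − 1.6) = ln(2.778) / 1.8 = 1.0217 / 1.8 = 0.5676 km⁻¹

0.568 km⁻¹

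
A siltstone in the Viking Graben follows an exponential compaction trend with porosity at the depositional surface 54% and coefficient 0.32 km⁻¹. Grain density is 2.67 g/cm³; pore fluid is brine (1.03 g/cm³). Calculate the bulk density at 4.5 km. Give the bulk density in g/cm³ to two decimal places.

Porosity at depth: φ = 0.54·exp(−0.32×4.5) = 0.54×0.2369 = 0.1279
Bulk density: ρ_b = (1−φ)ρ_g + φ·ρ_f = 0.8721×2.67 + 0.1279×1.03
       = 2.328 + 0.132 = 2.460 g/cm³

2.46 g/cm³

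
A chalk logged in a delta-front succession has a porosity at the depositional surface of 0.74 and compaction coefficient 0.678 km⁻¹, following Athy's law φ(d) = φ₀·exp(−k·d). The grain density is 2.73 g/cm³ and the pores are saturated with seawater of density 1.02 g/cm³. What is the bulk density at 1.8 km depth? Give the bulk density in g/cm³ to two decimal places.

2.36 g/cm³

Porosity at depth: φ = 0.74·exp(−0.678×1.8) = 0.74×0.2951 = 0.2184
Bulk density: ρ_b = (1−φ)ρ_g + φ·ρ_f = 0.7816×2.73 + 0.2184×1.02
       = 2.134 + 0.223 = 2.357 g/cm³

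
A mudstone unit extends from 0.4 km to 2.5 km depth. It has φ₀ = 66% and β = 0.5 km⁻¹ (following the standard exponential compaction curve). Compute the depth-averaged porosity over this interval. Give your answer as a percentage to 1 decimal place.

⟨φ⟩ = (1/(z₂−z₁)) ∫ φ₀ e^(−βz) dz = φ₀·(e^(−β·z₁) − e^(−β·z₂)) / (β·(z₂−z₁))
e^(−0.5×0.4) = 0.8187; e^(−0.5×2.5) = 0.2865
⟨φ⟩ = 0.66 × (0.8187 − 0.2865) / (0.5 × 2.1) = 0.66 × 0.5069 = 0.3345

33.5%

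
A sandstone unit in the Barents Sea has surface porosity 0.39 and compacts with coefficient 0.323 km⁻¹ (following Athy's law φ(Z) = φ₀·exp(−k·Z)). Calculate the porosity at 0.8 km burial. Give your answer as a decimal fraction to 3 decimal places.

0.301

φ = φ₀·exp(−k·Z) = 0.39 × exp(−0.323 × 0.8) = 0.39 × exp(−0.2584)
  = 0.39 × 0.7723 = 0.3012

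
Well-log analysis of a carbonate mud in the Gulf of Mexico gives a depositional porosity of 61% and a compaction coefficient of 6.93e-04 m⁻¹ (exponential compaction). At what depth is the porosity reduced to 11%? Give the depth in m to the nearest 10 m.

Working in km (1 km = 1000 m; k in km⁻¹ = k in m⁻¹ × 1000):
Invert Athy's law: z = ln(phi₀/phi) / k
z = ln(0.61/0.11) / 0.693 = ln(5.545) / 0.693 = 1.7130 / 0.693 = 2.472 km

2470 m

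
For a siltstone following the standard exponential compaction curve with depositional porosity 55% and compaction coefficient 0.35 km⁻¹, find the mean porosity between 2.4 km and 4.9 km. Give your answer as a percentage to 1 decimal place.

15.8%

⟨φ⟩ = (1/(d₂−d₁)) ∫ φ₀ e^(−cd) dd = φ₀·(e^(−c·d₁) − e^(−c·d₂)) / (c·(d₂−d₁))
e^(−0.35×2.4) = 0.4317; e^(−0.35×4.9) = 0.1800
⟨φ⟩ = 0.55 × (0.4317 − 0.1800) / (0.35 × 2.5) = 0.55 × 0.2877 = 0.1582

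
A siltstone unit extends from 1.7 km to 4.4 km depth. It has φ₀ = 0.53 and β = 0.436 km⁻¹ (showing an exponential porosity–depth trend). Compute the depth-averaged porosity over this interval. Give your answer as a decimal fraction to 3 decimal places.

0.148

⟨φ⟩ = (1/(Z₂−Z₁)) ∫ φ₀ e^(−βZ) dZ = φ₀·(e^(−β·Z₁) − e^(−β·Z₂)) / (β·(Z₂−Z₁))
e^(−0.436×1.7) = 0.4765; e^(−0.436×4.4) = 0.1468
⟨φ⟩ = 0.53 × (0.4765 − 0.1468) / (0.436 × 2.7) = 0.53 × 0.2801 = 0.1484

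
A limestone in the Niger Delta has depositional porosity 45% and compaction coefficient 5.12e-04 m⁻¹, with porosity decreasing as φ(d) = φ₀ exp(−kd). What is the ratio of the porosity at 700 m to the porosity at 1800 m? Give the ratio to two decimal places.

1.76

Working in km (1 km = 1000 m; k in km⁻¹ = k in m⁻¹ × 1000):
φ(d₁)/φ(d₂) = e^(−k·d₁)/e^(−k·d₂) = e^{k(d₂−d₁)}
= exp(0.512 × 1.1) = exp(0.5632) = 1.7563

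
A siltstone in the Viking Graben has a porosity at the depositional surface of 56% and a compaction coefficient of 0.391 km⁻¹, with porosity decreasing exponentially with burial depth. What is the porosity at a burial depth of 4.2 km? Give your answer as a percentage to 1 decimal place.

n = n₀·exp(−β·d) = 0.56 × exp(−0.391 × 4.2) = 0.56 × exp(−1.642)
  = 0.56 × 0.1936 = 0.1084

10.8%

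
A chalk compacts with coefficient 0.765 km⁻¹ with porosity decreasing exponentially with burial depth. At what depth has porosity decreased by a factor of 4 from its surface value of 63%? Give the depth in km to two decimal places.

1.81 km

φ/φ₀ = 1/4 ⇒ exp(−k·Z) = 1/4 ⇒ Z = ln(4) / k
Z = 1.3863 / 0.765 = 1.812 km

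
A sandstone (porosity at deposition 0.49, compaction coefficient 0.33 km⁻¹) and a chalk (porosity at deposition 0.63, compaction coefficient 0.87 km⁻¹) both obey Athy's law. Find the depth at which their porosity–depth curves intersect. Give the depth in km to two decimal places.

Set φ₀ₐ e^(−kₐz) = φ₀ᵦ e^(−kᵦz) ⇒ ln(φ₀ₐ/φ₀ᵦ) = (kₐ − kᵦ)·z
z = ln(0.49/0.63) / (0.33 − 0.87) = -0.2513 / -0.54 = 0.465 km

0.47 km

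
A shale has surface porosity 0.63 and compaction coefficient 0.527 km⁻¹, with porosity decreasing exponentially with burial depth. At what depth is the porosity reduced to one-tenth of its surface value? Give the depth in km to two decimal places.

4.37 km

phi/phi₀ = 1/10 ⇒ exp(−c·Z) = 1/10 ⇒ Z = ln(10) / c
Z = 2.3026 / 0.527 = 4.369 km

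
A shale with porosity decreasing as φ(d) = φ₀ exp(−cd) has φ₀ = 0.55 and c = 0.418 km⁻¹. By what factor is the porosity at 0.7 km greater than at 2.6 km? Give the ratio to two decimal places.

φ(d₁)/φ(d₂) = e^(−c·d₁)/e^(−c·d₂) = e^{c(d₂−d₁)}
= exp(0.418 × 1.9) = exp(0.7942) = 2.2127

2.21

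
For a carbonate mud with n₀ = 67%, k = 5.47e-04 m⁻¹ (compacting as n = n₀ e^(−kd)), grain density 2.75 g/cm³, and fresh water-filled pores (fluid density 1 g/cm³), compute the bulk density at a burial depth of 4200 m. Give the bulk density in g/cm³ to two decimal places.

2.63 g/cm³

Working in km (1 km = 1000 m; k in km⁻¹ = k in m⁻¹ × 1000):
Porosity at depth: n = 0.67·exp(−0.547×4.2) = 0.67×0.1005 = 0.0673
Bulk density: ρ_b = (1−n)ρ_g + n·ρ_f = 0.9327×2.75 + 0.0673×1
       = 2.565 + 0.067 = 2.632 g/cm³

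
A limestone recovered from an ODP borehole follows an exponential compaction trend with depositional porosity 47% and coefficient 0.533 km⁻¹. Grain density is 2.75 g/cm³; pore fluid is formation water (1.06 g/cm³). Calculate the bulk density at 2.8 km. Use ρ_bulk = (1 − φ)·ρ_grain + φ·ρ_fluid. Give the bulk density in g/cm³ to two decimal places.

Porosity at depth: n = 0.47·exp(−0.533×2.8) = 0.47×0.2248 = 0.1057
Bulk density: ρ_b = (1−n)ρ_g + n·ρ_f = 0.8943×2.75 + 0.1057×1.06
       = 2.459 + 0.112 = 2.571 g/cm³

2.57 g/cm³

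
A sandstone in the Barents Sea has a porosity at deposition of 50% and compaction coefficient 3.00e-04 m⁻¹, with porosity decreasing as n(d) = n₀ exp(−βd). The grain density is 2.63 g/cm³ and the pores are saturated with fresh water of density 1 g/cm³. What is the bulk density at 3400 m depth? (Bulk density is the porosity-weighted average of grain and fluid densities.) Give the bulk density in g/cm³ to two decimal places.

Working in km (1 km = 1000 m; β in km⁻¹ = β in m⁻¹ × 1000):
Porosity at depth: n = 0.5·exp(−0.3×3.4) = 0.5×0.3606 = 0.1803
Bulk density: ρ_b = (1−n)ρ_g + n·ρ_f = 0.8197×2.63 + 0.1803×1
       = 2.156 + 0.180 = 2.336 g/cm³

2.34 g/cm³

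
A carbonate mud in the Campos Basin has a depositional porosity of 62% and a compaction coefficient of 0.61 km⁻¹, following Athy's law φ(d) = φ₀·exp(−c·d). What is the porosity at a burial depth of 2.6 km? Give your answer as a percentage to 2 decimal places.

12.69%

φ = φ₀·exp(−c·d) = 0.62 × exp(−0.61 × 2.6) = 0.62 × exp(−1.586)
  = 0.62 × 0.2047 = 0.1269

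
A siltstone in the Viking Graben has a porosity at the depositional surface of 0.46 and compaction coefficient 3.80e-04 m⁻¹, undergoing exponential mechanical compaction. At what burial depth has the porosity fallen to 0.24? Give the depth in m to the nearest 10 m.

1710 m

Working in km (1 km = 1000 m; c in km⁻¹ = c in m⁻¹ × 1000):
Invert Athy's law: Z = ln(φ₀/φ) / c
Z = ln(0.46/0.24) / 0.38 = ln(1.917) / 0.38 = 0.6506 / 0.38 = 1.712 km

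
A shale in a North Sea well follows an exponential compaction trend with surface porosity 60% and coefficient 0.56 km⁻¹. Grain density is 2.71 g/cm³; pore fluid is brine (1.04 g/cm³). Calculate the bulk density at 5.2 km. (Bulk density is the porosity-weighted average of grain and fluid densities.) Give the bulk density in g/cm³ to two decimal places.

2.66 g/cm³

Porosity at depth: phi = 0.6·exp(−0.56×5.2) = 0.6×0.0544 = 0.0326
Bulk density: ρ_b = (1−phi)ρ_g + phi·ρ_f = 0.9674×2.71 + 0.0326×1.04
       = 2.622 + 0.034 = 2.656 g/cm³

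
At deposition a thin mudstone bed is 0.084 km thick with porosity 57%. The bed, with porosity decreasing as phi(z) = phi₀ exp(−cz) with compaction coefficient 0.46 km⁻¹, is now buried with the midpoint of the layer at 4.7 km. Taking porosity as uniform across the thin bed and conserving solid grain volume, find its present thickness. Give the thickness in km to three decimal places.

0.039 km

Porosity at 4.7 km: phi = 0.57·exp(−0.46×4.7) = 0.0656
Solid-volume conservation: h(1−phi) = h₀(1−phi₀) ⇒ h = h₀·(1−phi₀)/(1−phi)
h = 0.084 × (1 − 0.57)/(1 − 0.0656) = 0.084 × 0.4602 = 0.0387 km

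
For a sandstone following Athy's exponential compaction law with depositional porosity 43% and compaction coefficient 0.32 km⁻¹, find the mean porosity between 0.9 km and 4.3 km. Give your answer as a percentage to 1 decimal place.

⟨n⟩ = (1/(d₂−d₁)) ∫ n₀ e^(−cd) dd = n₀·(e^(−c·d₁) − e^(−c·d₂)) / (c·(d₂−d₁))
e^(−0.32×0.9) = 0.7498; e^(−0.32×4.3) = 0.2526
⟨n⟩ = 0.43 × (0.7498 − 0.2526) / (0.32 × 3.4) = 0.43 × 0.4570 = 0.1965

19.6%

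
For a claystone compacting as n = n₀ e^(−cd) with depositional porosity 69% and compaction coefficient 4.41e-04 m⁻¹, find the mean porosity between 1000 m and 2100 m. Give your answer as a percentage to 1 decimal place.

35.2%

Working in km (1 km = 1000 m; c in km⁻¹ = c in m⁻¹ × 1000):
⟨n⟩ = (1/(d₂−d₁)) ∫ n₀ e^(−cd) dd = n₀·(e^(−c·d₁) − e^(−c·d₂)) / (c·(d₂−d₁))
e^(−0.441×1) = 0.6434; e^(−0.441×2.1) = 0.3961
⟨n⟩ = 0.69 × (0.6434 − 0.3961) / (0.441 × 1.1) = 0.69 × 0.5098 = 0.3518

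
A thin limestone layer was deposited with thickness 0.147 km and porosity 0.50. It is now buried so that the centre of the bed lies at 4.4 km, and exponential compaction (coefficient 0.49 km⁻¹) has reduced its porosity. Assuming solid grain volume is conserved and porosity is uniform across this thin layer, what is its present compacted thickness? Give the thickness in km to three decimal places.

Porosity at 4.4 km: phi = 0.5·exp(−0.49×4.4) = 0.0579
Solid-volume conservation: h(1−phi) = h₀(1−phi₀) ⇒ h = h₀·(1−phi₀)/(1−phi)
h = 0.147 × (1 − 0.5)/(1 − 0.0579) = 0.147 × 0.5307 = 0.0780 km

0.078 km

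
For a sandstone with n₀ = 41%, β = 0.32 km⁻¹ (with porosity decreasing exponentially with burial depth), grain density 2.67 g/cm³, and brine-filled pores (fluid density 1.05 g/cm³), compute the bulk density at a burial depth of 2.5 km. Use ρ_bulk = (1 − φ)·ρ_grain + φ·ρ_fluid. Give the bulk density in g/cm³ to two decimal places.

2.37 g/cm³

Porosity at depth: n = 0.41·exp(−0.32×2.5) = 0.41×0.4493 = 0.1842
Bulk density: ρ_b = (1−n)ρ_g + n·ρ_f = 0.8158×2.67 + 0.1842×1.05
       = 2.178 + 0.193 = 2.372 g/cm³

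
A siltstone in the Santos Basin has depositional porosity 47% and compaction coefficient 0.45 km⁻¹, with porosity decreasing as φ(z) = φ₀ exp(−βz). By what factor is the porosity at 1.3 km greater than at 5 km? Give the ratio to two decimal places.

5.29

φ(z₁)/φ(z₂) = e^(−β·z₁)/e^(−β·z₂) = e^{β(z₂−z₁)}
= exp(0.45 × 3.7) = exp(1.665) = 5.2857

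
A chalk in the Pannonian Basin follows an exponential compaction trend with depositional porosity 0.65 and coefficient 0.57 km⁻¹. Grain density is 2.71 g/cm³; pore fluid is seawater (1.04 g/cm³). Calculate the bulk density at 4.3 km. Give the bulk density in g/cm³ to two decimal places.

2.62 g/cm³

Porosity at depth: n = 0.65·exp(−0.57×4.3) = 0.65×0.0862 = 0.0560
Bulk density: ρ_b = (1−n)ρ_g + n·ρ_f = 0.9440×2.71 + 0.0560×1.04
       = 2.558 + 0.058 = 2.616 g/cm³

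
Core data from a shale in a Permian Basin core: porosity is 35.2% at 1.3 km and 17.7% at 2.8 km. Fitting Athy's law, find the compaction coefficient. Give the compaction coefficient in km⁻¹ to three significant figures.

Athy: φ(Z) = φ₀ e^(−kZ) ⇒ φ₁/φ₂ = e^{k(Z₂−Z₁)} ⇒ k = ln(φ₁/φ₂)/(Z₂−Z₁)
k = ln(0.352/0.177) / (2.8 − 1.3) = ln(1.989) / 1.5 = 0.6875 / 1.5 = 0.4583 km⁻¹

0.458 km⁻¹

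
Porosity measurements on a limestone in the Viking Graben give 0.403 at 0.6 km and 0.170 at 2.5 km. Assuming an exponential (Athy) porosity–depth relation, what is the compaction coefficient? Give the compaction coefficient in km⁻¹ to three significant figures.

0.454 km⁻¹

Athy: phi(d) = phi₀ e^(−kd) ⇒ phi₁/phi₂ = e^{k(d₂−d₁)} ⇒ k = ln(phi₁/phi₂)/(d₂−d₁)
k = ln(0.403/0.17) / (2.5 − 0.6) = ln(2.371) / 1.9 = 0.8631 / 1.9 = 0.4543 km⁻¹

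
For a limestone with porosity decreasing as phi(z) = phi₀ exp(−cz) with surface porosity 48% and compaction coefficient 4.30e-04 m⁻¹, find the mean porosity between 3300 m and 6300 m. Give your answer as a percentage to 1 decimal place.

Working in km (1 km = 1000 m; c in km⁻¹ = c in m⁻¹ × 1000):
⟨phi⟩ = (1/(z₂−z₁)) ∫ phi₀ e^(−cz) dz = phi₀·(e^(−c·z₁) − e^(−c·z₂)) / (c·(z₂−z₁))
e^(−0.43×3.3) = 0.2420; e^(−0.43×6.3) = 0.0666
⟨phi⟩ = 0.48 × (0.2420 − 0.0666) / (0.43 × 3) = 0.48 × 0.1359 = 0.0652

6.5%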